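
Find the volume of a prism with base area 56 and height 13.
Volume = base area * height
Volume = 56 * 13
Volume = 728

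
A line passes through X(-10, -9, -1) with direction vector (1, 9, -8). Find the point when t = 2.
P(2) = (-10 + 1(2), -9 + 9(2), -1 + (-8)(2)) = (-8, 9, -17)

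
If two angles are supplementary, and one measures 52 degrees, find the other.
Supplementary angles sum to 180 degrees.
Other angle = 180 - 52
Other angle = 128 degrees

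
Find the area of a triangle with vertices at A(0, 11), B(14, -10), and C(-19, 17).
Using the coordinate formula: Area = (1/2)|x₁(y₂-y₃) + x₂(y₃-y₁) + x₃(y₁-y₂)|
Area = (1/2)|0((-10)-17) + 14(17-11) + (-19)(11-(-10))|
Area = (1/2)|0*(-27) + 14*6 + (-19)*21|
Area = (1/2)|0 + 84 + (-399)|
Area = (1/2)*315 = 157.50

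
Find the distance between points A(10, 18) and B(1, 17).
Using the distance formula: d = sqrt((x₂-x₁)² + (y₂-y₁)²)
dx = 1 - 10 = -9
dy = 17 - 18 = -1
d = sqrt((-9)² + (-1)²) = sqrt(81 + 1) = sqrt(82) = 9.06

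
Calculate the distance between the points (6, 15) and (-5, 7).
Using the distance formula: d = sqrt((x₂-x₁)² + (y₂-y₁)²)
dx = (-5) - 6 = -11
dy = 7 - 15 = -8
d = sqrt((-11)² + (-8)²) = sqrt(121 + 64) = sqrt(185) = 13.60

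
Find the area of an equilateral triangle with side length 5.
Area = (sqrt(3)/4) * s²
Area = (sqrt(3)/4) * 5²
Area = (sqrt(3)/4) * 25
Area = 10.83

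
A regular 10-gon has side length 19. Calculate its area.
For a regular 10-gon with side length s = 19:
Apothem a = s / (2*tan(pi/10)) = 19 / (2*tan(pi/10)) ≈ 29.238
Perimeter P = 10 * 19 = 190
Area = (1/2) * P * a = (1/2) * 190 * 29.238 = 2777.61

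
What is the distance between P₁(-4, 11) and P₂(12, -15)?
Using the distance formula: d = sqrt((x₂-x₁)² + (y₂-y₁)²)
dx = 12 - (-4) = 16
dy = (-15) - 11 = -26
d = sqrt(16² + (-26)²) = sqrt(256 + 676) = sqrt(932) = 30.53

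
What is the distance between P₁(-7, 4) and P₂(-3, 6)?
Using the distance formula: d = sqrt((x₂-x₁)² + (y₂-y₁)²)
dx = (-3) - (-7) = 4
dy = 6 - 4 = 2
d = sqrt(4² + 2²) = sqrt(16 + 4) = sqrt(20) = 4.47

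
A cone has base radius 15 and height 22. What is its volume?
Volume = (1/3) * pi * r² * h
Volume = (1/3) * pi * 15² * 22
Volume = (1/3) * pi * 225 * 22
Volume = (1/3) * pi * 4950
Volume = 5183.63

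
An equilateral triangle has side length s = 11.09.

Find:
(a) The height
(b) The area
(a) Height h = s·√3/2 = 11.09·√3/2 = 9.604
(b) Area = (√3/4)·s² = (√3/4)·11.09² = (√3/4)·122.988 = 53.26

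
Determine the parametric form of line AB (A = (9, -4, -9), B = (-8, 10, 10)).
Direction vector d = B - A = (-17, 14, 19)
x = 9 - 17t, y = -4 + 14t, z = -9 + 19t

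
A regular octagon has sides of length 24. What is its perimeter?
Perimeter = number of sides * side length
Perimeter = 8 * 24
Perimeter = 192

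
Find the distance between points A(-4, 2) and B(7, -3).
Using the distance formula: d = sqrt((x₂-x₁)² + (y₂-y₁)²)
dx = 7 - (-4) = 11
dy = (-3) - 2 = -5
d = sqrt(11² + (-5)²) = sqrt(121 + 25) = sqrt(146) = 12.08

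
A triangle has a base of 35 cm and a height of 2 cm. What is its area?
Area = (1/2) * base * height
Area = (1/2) * 35 * 2
Area = 35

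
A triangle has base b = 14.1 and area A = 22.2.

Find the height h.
A = ½bh  →  h = 2A/b
h = 2·22.2/14.1 = 3.149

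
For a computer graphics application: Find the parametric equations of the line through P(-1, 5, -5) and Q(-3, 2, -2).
Direction vector d = Q - P = (-2, -3, 3)
x = -1 - 2t, y = 5 - 3t, z = -5 + 3t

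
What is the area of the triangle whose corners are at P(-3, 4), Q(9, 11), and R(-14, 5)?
Using the coordinate formula: Area = (1/2)|x₁(y₂-y₃) + x₂(y₃-y₁) + x₃(y₁-y₂)|
Area = (1/2)|(-3)(11-5) + 9(5-4) + (-14)(4-11)|
Area = (1/2)|(-3)*6 + 9*1 + (-14)*(-7)|
Area = (1/2)|(-18) + 9 + 98|
Area = (1/2)*89 = 44.50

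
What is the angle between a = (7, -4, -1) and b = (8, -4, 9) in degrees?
a·b = 63, |a|² = 66, |b|² = 161
cos θ = 63/√10626 ≈ 0.6112
θ ≈ 52.33°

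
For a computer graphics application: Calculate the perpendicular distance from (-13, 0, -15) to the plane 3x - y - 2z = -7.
d = |3(-13) + (-1)(0) + (-2)(-15) - (-7)| / √(3² + (-1)² + (-2)²) = 2/√14 = 0.5345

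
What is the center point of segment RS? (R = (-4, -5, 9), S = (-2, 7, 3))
Midpoint = ((-4-2)/2, (-5+7)/2, (9+3)/2) = (-3, 1, 6)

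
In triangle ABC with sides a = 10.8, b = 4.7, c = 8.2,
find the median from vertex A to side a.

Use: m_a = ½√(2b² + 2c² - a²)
m_a = ½√(2·4.7² + 2·8.2² - 10.8²)
m_a = ½√(44.18 + 134.48 - 116.64) = ½√62.02 = 3.938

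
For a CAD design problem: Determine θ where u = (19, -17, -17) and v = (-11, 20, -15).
u·v = -294, |u|² = 939, |v|² = 746
cos θ = -294/√700494 ≈ -0.3513
θ ≈ 110.6°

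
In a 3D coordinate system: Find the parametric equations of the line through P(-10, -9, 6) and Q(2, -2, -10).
Direction vector d = Q - P = (12, 7, -16)
x = -10 + 12t, y = -9 + 7t, z = 6 - 16t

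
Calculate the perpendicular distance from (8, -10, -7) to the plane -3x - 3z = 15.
d = |(-3)(8) + 0(-10) + (-3)(-7) - (15)| / √((-3)² + 0² + (-3)²) = 18/√18 = 4.243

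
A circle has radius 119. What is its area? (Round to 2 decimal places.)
Area = pi * r²
Area = pi * 119²
Area = pi * 14161
Area = 44488.09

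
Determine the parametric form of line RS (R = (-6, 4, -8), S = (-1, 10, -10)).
Direction vector d = S - R = (5, 6, -2)
x = -6 + 5t, y = 4 + 6t, z = -8 - 2t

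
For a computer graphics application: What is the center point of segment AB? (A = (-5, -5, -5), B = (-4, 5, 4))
Midpoint = ((-5-4)/2, (-5+5)/2, (-5+4)/2) = (-4.5, 0, -0.5)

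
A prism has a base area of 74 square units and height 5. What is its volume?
Volume = base area * height
Volume = 74 * 5
Volume = 370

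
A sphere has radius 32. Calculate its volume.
Volume = (4/3) * pi * r³
Volume = (4/3) * pi * 32³
Volume = (4/3) * pi * 32768
Volume = 137258.28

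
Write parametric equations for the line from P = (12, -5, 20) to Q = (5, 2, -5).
Direction vector d = Q - P = (-7, 7, -25)
x = 12 - 7t, y = -5 + 7t, z = 20 - 25t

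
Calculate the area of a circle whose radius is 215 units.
Area = pi * r²
Area = pi * 215²
Area = pi * 46225
Area = 145220.12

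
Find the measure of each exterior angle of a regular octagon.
Exterior angle of a regular n-gon = 360/n
Exterior angle = 360/8
Exterior angle = 45 degrees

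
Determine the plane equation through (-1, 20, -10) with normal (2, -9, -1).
d = n·P = (2)(-1) + (-9)(20) + (-1)(-10) = -172
Plane: 2x - 9y - z = -172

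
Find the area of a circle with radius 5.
Area = pi * r²
Area = pi * 5²
Area = pi * 25
Area = 78.54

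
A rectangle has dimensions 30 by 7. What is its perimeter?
Perimeter = 2 * (length + width)
Perimeter = 2 * (30 + 7)
Perimeter = 2 * 37
Perimeter = 74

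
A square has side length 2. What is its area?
Area = s²
Area = 2²
Area = 4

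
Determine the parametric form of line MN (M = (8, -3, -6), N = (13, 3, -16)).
Direction vector d = N - M = (5, 6, -10)
x = 8 + 5t, y = -3 + 6t, z = -6 - 10t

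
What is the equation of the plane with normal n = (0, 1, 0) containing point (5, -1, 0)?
d = n·P = (0)(5) + (1)(-1) + (0)(0) = -1
Plane: y = -1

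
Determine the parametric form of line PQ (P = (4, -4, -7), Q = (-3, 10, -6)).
Direction vector d = Q - P = (-7, 14, 1)
x = 4 - 7t, y = -4 + 14t, z = -7 + t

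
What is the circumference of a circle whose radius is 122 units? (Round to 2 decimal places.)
Circumference = 2 * pi * r
Circumference = 2 * pi * 122
Circumference = 766.55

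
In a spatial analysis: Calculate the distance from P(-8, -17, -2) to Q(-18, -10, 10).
d = √[(-10)² + (7)² + (12)²] = √293 = 17.12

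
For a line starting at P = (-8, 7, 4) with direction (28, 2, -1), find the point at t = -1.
P(-1) = (-8 + 28(-1), 7 + 2(-1), 4 + (-1)(-1)) = (-36, 5, 5)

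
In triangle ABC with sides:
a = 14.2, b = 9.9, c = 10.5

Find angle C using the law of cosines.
cos(C) = (a² + b² - c²)/(2ab)
cos(C) = (14.2² + 9.9² - 10.5²)/(2·14.2·9.9) = 189.4/281.16 = 0.673638
C = arccos(0.673638) = 47.65°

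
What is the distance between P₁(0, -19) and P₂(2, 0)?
Using the distance formula: d = sqrt((x₂-x₁)² + (y₂-y₁)²)
dx = 2 - 0 = 2
dy = 0 - (-19) = 19
d = sqrt(2² + 19²) = sqrt(4 + 361) = sqrt(365) = 19.10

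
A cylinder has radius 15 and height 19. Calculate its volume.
Volume = pi * r² * h
Volume = pi * 15² * 19
Volume = pi * 225 * 19
Volume = pi * 4275
Volume = 13430.31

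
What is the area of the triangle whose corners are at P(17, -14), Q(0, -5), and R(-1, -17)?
Using the coordinate formula: Area = (1/2)|x₁(y₂-y₃) + x₂(y₃-y₁) + x₃(y₁-y₂)|
Area = (1/2)|17((-5)-(-17)) + 0((-17)-(-14)) + (-1)((-14)-(-5))|
Area = (1/2)|17*12 + 0*(-3) + (-1)*(-9)|
Area = (1/2)|204 + 0 + 9|
Area = (1/2)*213 = 106.50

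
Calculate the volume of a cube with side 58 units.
Volume = s³
Volume = 58³
Volume = 195112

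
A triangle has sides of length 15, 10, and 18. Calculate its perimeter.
Perimeter = sum of all sides
Perimeter = 15 + 10 + 18
Perimeter = 43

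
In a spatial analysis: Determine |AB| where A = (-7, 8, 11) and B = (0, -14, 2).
d = √[(7)² + (-22)² + (-9)²] = √614 = 24.78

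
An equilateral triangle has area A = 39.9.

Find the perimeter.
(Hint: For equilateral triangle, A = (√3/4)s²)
A = (√3/4)s²  →  s² = 4A/√3 = 4·39.9/√3 = 92.1451
s = 9.59922
Perimeter = 3s = 28.8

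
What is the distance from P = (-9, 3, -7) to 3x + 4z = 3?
d = |3(-9) + 0(3) + 4(-7) - (3)| / √(3² + 0² + 4²) = 58/√25 = 11.6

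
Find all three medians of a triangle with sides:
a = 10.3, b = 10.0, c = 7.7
Using m_x = ½√(2y² + 2z² - x²):
m_a = ½√(2·10.0² + 2·7.7² - 10.3²) = ½√212.49 = 7.289
m_b = ½√(2·10.3² + 2·7.7² - 10.0²) = ½√230.76 = 7.595
m_c = ½√(2·10.3² + 2·10.0² - 7.7²) = ½√352.89 = 9.393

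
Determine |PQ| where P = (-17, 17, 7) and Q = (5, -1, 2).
d = √[(22)² + (-18)² + (-5)²] = √833 = 28.86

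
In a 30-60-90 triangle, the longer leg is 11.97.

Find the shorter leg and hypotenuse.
In a 30-60-90 triangle, sides are in ratio 1 : √3 : 2.
Long leg = short leg·√3  →  short leg = 11.97/√3 = 6.911
Hypotenuse = 2·(short leg) = 2·11.97/√3 = 13.82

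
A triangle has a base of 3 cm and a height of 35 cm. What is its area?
Area = (1/2) * base * height
Area = (1/2) * 3 * 35
Area = 52.50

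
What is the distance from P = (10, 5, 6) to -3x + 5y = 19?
d = |(-3)(10) + 5(5) + 0(6) - (19)| / √((-3)² + 5² + 0²) = 24/√34 = 4.116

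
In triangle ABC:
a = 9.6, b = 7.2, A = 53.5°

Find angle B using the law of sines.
sin(B)/b = sin(A)/a
sin(B) = b·sin(A)/a = 7.2·sin(53.5°)/9.6 = 0.602893
B = arcsin(0.602893) = 37.08°  (b ≤ a, so B ≤ A and the acute solution is unique)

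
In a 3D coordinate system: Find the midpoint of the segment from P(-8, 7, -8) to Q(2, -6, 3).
Midpoint = ((-8+2)/2, (7-6)/2, (-8+3)/2) = (-3, 0.5, -2.5)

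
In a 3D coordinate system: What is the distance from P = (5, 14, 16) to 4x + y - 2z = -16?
d = |4(5) + 1(14) + (-2)(16) - (-16)| / √(4² + 1² + (-2)²) = 18/√21 = 3.928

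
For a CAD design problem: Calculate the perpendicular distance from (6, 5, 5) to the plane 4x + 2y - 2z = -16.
d = |4(6) + 2(5) + (-2)(5) - (-16)| / √(4² + 2² + (-2)²) = 40/√24 = 8.165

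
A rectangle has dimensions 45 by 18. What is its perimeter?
Perimeter = 2 * (length + width)
Perimeter = 2 * (45 + 18)
Perimeter = 2 * 63
Perimeter = 126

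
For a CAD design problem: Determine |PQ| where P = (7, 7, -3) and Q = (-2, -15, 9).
d = √[(-9)² + (-22)² + (12)²] = √709 = 26.63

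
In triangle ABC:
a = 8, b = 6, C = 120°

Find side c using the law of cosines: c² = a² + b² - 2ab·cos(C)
c² = 8² + 6² - 2·8·6·cos(120°)
c² = 64 + 36 - 96·-0.5000 = 148
c = √148 = 12.17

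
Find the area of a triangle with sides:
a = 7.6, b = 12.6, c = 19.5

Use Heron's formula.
s = (a+b+c)/2 = (7.6+12.6+19.5)/2 = 19.85
A = √(s(s-a)(s-b)(s-c)) = √(19.85·12.25·7.25·0.35)
A = √617.025 = 24.84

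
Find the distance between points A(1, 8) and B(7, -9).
Using the distance formula: d = sqrt((x₂-x₁)² + (y₂-y₁)²)
dx = 7 - 1 = 6
dy = (-9) - 8 = -17
d = sqrt(6² + (-17)²) = sqrt(36 + 289) = sqrt(325) = 18.03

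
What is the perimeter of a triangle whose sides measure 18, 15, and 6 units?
Perimeter = sum of all sides
Perimeter = 18 + 15 + 6
Perimeter = 39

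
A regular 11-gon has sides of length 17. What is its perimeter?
Perimeter = number of sides * side length
Perimeter = 11 * 17
Perimeter = 187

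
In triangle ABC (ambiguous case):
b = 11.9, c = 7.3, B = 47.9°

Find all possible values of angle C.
sin(C)/c = sin(B)/b  →  sin(C) = c·sin(B)/b = 7.3·sin(47.9°)/11.9 = 0.455162
C₁ = arcsin(0.455162) = 27.08°,  C₂ = 180° - C₁ = 152.92°
Check C₂: A = 180° - 47.9° - 152.92° = -20.82° ≤ 0, rejected
C = 27.08° (one solution)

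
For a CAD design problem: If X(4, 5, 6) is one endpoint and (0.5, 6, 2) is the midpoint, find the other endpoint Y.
Y = (2×0.5 - 4, 2×6 - 5, 2×2 - 6) = (-3, 7, -2)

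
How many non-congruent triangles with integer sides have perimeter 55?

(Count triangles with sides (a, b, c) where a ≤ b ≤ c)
With a ≤ b ≤ c and a + b + c = 55, the triangle inequality a + b > c gives c < 55/2, so c ≤ 27.
Iterate a from 1 to ⌊p/3⌋ = 18; for each a, b ranges from a to ⌊(p−a)/2⌋ with c = p − a − b, keeping only c ≥ b.
Triples: (1, 27, 27), (2, 26, 27), (3, 25, 27), …
Count = 70 triangles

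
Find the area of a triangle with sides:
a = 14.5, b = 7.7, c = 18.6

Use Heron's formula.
s = (a+b+c)/2 = (14.5+7.7+18.6)/2 = 20.4
A = √(s(s-a)(s-b)(s-c)) = √(20.4·5.9·12.7·1.8)
A = √2751.43 = 52.45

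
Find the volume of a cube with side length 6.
Volume = s³
Volume = 6³
Volume = 216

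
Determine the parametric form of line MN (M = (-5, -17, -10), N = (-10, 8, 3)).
Direction vector d = N - M = (-5, 25, 13)
x = -5 - 5t, y = -17 + 25t, z = -10 + 13t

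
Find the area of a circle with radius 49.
Area = pi * r²
Area = pi * 49²
Area = pi * 2401
Area = 7542.96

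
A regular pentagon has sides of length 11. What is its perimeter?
Perimeter = number of sides * side length
Perimeter = 5 * 11
Perimeter = 55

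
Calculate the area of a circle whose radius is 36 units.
Area = pi * r²
Area = pi * 36²
Area = pi * 1296
Area = 4071.50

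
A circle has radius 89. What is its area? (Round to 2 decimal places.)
Area = pi * r²
Area = pi * 89²
Area = pi * 7921
Area = 24884.56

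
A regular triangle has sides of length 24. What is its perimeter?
Perimeter = number of sides * side length
Perimeter = 3 * 24
Perimeter = 72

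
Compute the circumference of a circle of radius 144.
Circumference = 2 * pi * r
Circumference = 2 * pi * 144
Circumference = 904.78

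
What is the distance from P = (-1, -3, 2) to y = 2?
d = |0(-1) + 1(-3) + 0(2) - (2)| / √(0² + 1² + 0²) = 5/√1 = 5.0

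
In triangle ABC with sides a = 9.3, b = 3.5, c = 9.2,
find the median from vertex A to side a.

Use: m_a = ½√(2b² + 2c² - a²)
m_a = ½√(2·3.5² + 2·9.2² - 9.3²)
m_a = ½√(24.5 + 169.28 - 86.49) = ½√107.29 = 5.179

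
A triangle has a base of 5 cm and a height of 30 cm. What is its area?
Area = (1/2) * base * height
Area = (1/2) * 5 * 30
Area = 75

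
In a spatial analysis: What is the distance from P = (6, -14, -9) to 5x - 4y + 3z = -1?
d = |5(6) + (-4)(-14) + 3(-9) - (-1)| / √(5² + (-4)² + 3²) = 60/√50 = 8.485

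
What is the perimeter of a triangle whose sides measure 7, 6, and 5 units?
Perimeter = sum of all sides
Perimeter = 7 + 6 + 5
Perimeter = 18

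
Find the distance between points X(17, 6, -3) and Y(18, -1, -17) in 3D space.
d = √[(1)² + (-7)² + (-14)²] = √246 = 15.68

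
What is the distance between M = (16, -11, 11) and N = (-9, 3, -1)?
d = √[(-25)² + (14)² + (-12)²] = √965 = 31.06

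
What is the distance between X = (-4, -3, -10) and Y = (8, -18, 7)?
d = √[(12)² + (-15)² + (17)²] = √658 = 25.65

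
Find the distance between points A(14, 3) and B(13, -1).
Using the distance formula: d = sqrt((x₂-x₁)² + (y₂-y₁)²)
dx = 13 - 14 = -1
dy = (-1) - 3 = -4
d = sqrt((-1)² + (-4)²) = sqrt(1 + 16) = sqrt(17) = 4.12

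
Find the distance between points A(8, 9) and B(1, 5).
Using the distance formula: d = sqrt((x₂-x₁)² + (y₂-y₁)²)
dx = 1 - 8 = -7
dy = 5 - 9 = -4
d = sqrt((-7)² + (-4)²) = sqrt(49 + 16) = sqrt(65) = 8.06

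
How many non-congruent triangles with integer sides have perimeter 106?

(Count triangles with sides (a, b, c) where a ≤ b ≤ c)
With a ≤ b ≤ c and a + b + c = 106, the triangle inequality a + b > c gives c < 106/2, so c ≤ 52.
Iterate a from 1 to ⌊p/3⌋ = 35; for each a, b ranges from a to ⌊(p−a)/2⌋ with c = p − a − b, keeping only c ≥ b.
Triples: (2, 52, 52), (3, 51, 52), (4, 50, 52), …
Count = 234 triangles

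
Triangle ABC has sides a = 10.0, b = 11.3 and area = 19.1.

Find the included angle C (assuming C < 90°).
Area = ½ab·sin(C)  →  sin(C) = 2·Area/(ab)
sin(C) = 2·19.1/(10.0·11.3) = 0.338053
C = arcsin(0.338053) = 19.76°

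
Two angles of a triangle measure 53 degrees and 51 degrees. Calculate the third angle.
Sum of angles in a triangle = 180 degrees
Third angle = 180 - 53 - 51
Third angle = 76 degrees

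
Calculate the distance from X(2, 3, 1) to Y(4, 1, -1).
d = √[(2)² + (-2)² + (-2)²] = √12 = 3.464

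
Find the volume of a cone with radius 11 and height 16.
Volume = (1/3) * pi * r² * h
Volume = (1/3) * pi * 11² * 16
Volume = (1/3) * pi * 121 * 16
Volume = (1/3) * pi * 1936
Volume = 2027.37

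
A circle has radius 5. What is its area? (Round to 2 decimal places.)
Area = pi * r²
Area = pi * 5²
Area = pi * 25
Area = 78.54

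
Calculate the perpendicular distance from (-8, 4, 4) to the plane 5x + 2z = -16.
d = |5(-8) + 0(4) + 2(4) - (-16)| / √(5² + 0² + 2²) = 16/√29 = 2.971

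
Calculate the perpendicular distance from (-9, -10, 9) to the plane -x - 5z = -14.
d = |(-1)(-9) + 0(-10) + (-5)(9) - (-14)| / √((-1)² + 0² + (-5)²) = 22/√26 = 4.315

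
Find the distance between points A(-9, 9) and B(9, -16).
Using the distance formula: d = sqrt((x₂-x₁)² + (y₂-y₁)²)
dx = 9 - (-9) = 18
dy = (-16) - 9 = -25
d = sqrt(18² + (-25)²) = sqrt(324 + 625) = sqrt(949) = 30.81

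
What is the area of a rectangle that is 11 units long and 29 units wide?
Area = length * width
Area = 11 * 29
Area = 319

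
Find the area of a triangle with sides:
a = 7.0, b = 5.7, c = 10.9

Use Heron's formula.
s = (a+b+c)/2 = (7.0+5.7+10.9)/2 = 11.8
A = √(s(s-a)(s-b)(s-c)) = √(11.8·4.8·6.1·0.9)
A = √310.954 = 17.63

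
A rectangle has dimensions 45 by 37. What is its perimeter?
Perimeter = 2 * (length + width)
Perimeter = 2 * (45 + 37)
Perimeter = 2 * 82
Perimeter = 164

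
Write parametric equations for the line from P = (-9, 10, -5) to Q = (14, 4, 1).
Direction vector d = Q - P = (23, -6, 6)
x = -9 + 23t, y = 10 - 6t, z = -5 + 6t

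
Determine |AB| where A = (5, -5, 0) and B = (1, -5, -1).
d = √[(-4)² + (0)² + (-1)²] = √17 = 4.123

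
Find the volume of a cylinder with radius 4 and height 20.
Volume = pi * r² * h
Volume = pi * 4² * 20
Volume = pi * 16 * 20
Volume = pi * 320
Volume = 1005.31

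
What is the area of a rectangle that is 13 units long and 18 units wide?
Area = length * width
Area = 13 * 18
Area = 234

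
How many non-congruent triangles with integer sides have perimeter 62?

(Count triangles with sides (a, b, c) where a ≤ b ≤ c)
With a ≤ b ≤ c and a + b + c = 62, the triangle inequality a + b > c gives c < 62/2, so c ≤ 30.
Iterate a from 1 to ⌊p/3⌋ = 20; for each a, b ranges from a to ⌊(p−a)/2⌋ with c = p − a − b, keeping only c ≥ b.
Triples: (2, 30, 30), (3, 29, 30), (4, 28, 30), …
Count = 80 triangles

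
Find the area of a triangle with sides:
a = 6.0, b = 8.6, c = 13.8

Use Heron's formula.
s = (a+b+c)/2 = (6.0+8.6+13.8)/2 = 14.2
A = √(s(s-a)(s-b)(s-c)) = √(14.2·8.2·5.6·0.4)
A = √260.826 = 16.15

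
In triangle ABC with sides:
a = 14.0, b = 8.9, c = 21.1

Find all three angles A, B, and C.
By the law of cosines:
cos(A) = (b² + c² - a²)/(2bc) = 0.874434  →  A = 29.02°
cos(B) = (a² + c² - b²)/(2ac) = 0.951253  →  B = 17.96°
cos(C) = (a² + b² - c²)/(2ab) = -0.682183  →  C = 133°
Check: A + B + C = 180.0° ✓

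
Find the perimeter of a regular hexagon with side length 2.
Perimeter = number of sides * side length
Perimeter = 6 * 2
Perimeter = 12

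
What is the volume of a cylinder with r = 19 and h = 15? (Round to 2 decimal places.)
Volume = pi * r² * h
Volume = pi * 19² * 15
Volume = pi * 361 * 15
Volume = pi * 5415
Volume = 17011.72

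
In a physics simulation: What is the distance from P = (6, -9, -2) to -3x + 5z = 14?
d = |(-3)(6) + 0(-9) + 5(-2) - (14)| / √((-3)² + 0² + 5²) = 42/√34 = 7.203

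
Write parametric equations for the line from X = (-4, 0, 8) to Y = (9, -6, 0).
Direction vector d = Y - X = (13, -6, -8)
x = -4 + 13t, y = 0 - 6t, z = 8 - 8t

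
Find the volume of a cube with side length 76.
Volume = s³
Volume = 76³
Volume = 438976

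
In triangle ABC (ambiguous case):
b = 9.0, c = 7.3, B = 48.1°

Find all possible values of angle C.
sin(C)/c = sin(B)/b  →  sin(C) = c·sin(B)/b = 7.3·sin(48.1°)/9.0 = 0.603719
C₁ = arcsin(0.603719) = 37.14°,  C₂ = 180° - C₁ = 142.86°
Check C₂: A = 180° - 48.1° - 142.86° = -10.96° ≤ 0, rejected
C = 37.14° (one solution)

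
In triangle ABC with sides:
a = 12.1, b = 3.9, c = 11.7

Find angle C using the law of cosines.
cos(C) = (a² + b² - c²)/(2ab)
cos(C) = (12.1² + 3.9² - 11.7²)/(2·12.1·3.9) = 24.73/94.38 = 0.262026
C = arccos(0.262026) = 74.81°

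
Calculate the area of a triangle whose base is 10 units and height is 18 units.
Area = (1/2) * base * height
Area = (1/2) * 10 * 18
Area = 90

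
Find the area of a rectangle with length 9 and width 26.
Area = length * width
Area = 9 * 26
Area = 234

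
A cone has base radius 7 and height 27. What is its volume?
Volume = (1/3) * pi * r² * h
Volume = (1/3) * pi * 7² * 27
Volume = (1/3) * pi * 49 * 27
Volume = (1/3) * pi * 1323
Volume = 1385.44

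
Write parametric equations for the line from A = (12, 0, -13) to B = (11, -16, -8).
Direction vector d = B - A = (-1, -16, 5)
x = 12 - t, y = 0 - 16t, z = -13 + 5t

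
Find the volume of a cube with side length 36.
Volume = s³
Volume = 36³
Volume = 46656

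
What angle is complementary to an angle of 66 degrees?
Complementary angles sum to 90 degrees.
Other angle = 90 - 66
Other angle = 24 degrees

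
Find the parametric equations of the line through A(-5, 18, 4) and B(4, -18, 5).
Direction vector d = B - A = (9, -36, 1)
x = -5 + 9t, y = 18 - 36t, z = 4 + t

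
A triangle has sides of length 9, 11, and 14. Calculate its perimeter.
Perimeter = sum of all sides
Perimeter = 9 + 11 + 14
Perimeter = 34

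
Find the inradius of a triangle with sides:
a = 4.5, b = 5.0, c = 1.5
s = (a+b+c)/2 = (4.5+5.0+1.5)/2 = 5.5
Area = √(s(s-a)(s-b)(s-c)) = √(5.5·1·0.5·4) = 3.31662
r = Area/s = 3.31662/5.5 = 0.603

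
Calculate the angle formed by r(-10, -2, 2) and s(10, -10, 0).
r·s = -80, |r|² = 108, |s|² = 200
cos θ = -80/√21600 ≈ -0.5443
θ ≈ 123.0°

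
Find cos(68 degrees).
cos(68 degrees) = 0.3746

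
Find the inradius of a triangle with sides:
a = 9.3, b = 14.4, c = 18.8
s = (a+b+c)/2 = (9.3+14.4+18.8)/2 = 21.25
Area = √(s(s-a)(s-b)(s-c)) = √(21.25·11.95·6.85·2.45) = 65.2817
r = Area/s = 65.2817/21.25 = 3.072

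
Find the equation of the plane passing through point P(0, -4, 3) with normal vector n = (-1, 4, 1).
d = n·P = (-1)(0) + (4)(-4) + (1)(3) = -13
Plane: -x + 4y + z = -13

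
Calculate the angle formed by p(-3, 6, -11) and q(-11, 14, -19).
p·q = 326, |p|² = 166, |q|² = 678
cos θ = 326/√112548 ≈ 0.9717
θ ≈ 13.65°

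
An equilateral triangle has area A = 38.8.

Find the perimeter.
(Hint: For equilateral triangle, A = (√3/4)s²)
A = (√3/4)s²  →  s² = 4A/√3 = 4·38.8/√3 = 89.6048
s = 9.46598
Perimeter = 3s = 28.4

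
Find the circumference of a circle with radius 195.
Circumference = 2 * pi * r
Circumference = 2 * pi * 195
Circumference = 1225.22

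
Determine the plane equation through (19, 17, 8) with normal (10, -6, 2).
d = n·P = (10)(19) + (-6)(17) + (2)(8) = 104
Plane: 10x - 6y + 2z = 104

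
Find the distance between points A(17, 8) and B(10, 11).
Using the distance formula: d = sqrt((x₂-x₁)² + (y₂-y₁)²)
dx = 10 - 17 = -7
dy = 11 - 8 = 3
d = sqrt((-7)² + 3²) = sqrt(49 + 9) = sqrt(58) = 7.62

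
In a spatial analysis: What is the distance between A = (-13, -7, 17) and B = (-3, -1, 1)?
d = √[(10)² + (6)² + (-16)²] = √392 = 19.8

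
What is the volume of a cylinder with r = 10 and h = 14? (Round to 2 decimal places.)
Volume = pi * r² * h
Volume = pi * 10² * 14
Volume = pi * 100 * 14
Volume = pi * 1400
Volume = 4398.23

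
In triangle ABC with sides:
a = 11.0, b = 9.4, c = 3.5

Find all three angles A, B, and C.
By the law of cosines:
cos(A) = (b² + c² - a²)/(2bc) = -0.309878  →  A = 108.1°
cos(B) = (a² + c² - b²)/(2ac) = 0.582987  →  B = 54.34°
cos(C) = (a² + b² - c²)/(2ab) = 0.953143  →  C = 17.61°
Check: A + B + C = 180.0° ✓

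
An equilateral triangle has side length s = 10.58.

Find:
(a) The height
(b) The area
(a) Height h = s·√3/2 = 10.58·√3/2 = 9.163
(b) Area = (√3/4)·s² = (√3/4)·10.58² = (√3/4)·111.936 = 48.47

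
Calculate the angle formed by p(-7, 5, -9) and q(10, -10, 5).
p·q = -165, |p|² = 155, |q|² = 225
cos θ = -165/√34875 ≈ -0.8835
θ ≈ 152.1°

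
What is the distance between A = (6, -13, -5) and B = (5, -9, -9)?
d = √[(-1)² + (4)² + (-4)²] = √33 = 5.745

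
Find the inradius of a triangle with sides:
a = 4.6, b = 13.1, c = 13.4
s = (a+b+c)/2 = (4.6+13.1+13.4)/2 = 15.55
Area = √(s(s-a)(s-b)(s-c)) = √(15.55·10.95·2.45·2.15) = 29.9485
r = Area/s = 29.9485/15.55 = 1.926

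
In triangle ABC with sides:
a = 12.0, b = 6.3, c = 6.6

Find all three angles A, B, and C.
By the law of cosines:
cos(A) = (b² + c² - a²)/(2bc) = -0.730519  →  A = 136.9°
cos(B) = (a² + c² - b²)/(2ac) = 0.933523  →  B = 21.01°
cos(C) = (a² + b² - c²)/(2ab) = 0.926786  →  C = 22.06°
Check: A + B + C = 180.0° ✓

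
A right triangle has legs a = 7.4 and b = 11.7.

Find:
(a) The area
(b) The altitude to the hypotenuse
(a) Area = ½ab = ½·7.4·11.7 = 43.29
(b) Hypotenuse c = √(7.4² + 11.7²) = √191.65 = 13.8438
    Area = ½·c·h_c  →  h_c = 2·Area/c = 2·43.29/13.8438 = 6.254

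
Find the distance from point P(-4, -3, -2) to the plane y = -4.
d = |0(-4) + 1(-3) + 0(-2) - (-4)| / √(0² + 1² + 0²) = 1/√1 = 1.0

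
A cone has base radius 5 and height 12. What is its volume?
Volume = (1/3) * pi * r² * h
Volume = (1/3) * pi * 5² * 12
Volume = (1/3) * pi * 25 * 12
Volume = (1/3) * pi * 300
Volume = 314.16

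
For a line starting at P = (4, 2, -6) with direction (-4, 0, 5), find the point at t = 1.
P(1) = (4 + (-4)(1), 2 + 0(1), -6 + 5(1)) = (0, 2, -1)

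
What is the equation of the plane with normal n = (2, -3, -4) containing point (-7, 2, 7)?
d = n·P = (2)(-7) + (-3)(2) + (-4)(7) = -48
Plane: 2x - 3y - 4z = -48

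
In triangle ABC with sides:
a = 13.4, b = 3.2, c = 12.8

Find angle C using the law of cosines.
cos(C) = (a² + b² - c²)/(2ab)
cos(C) = (13.4² + 3.2² - 12.8²)/(2·13.4·3.2) = 25.96/85.76 = 0.302705
C = arccos(0.302705) = 72.38°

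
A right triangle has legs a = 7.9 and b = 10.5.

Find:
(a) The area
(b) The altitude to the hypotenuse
(a) Area = ½ab = ½·7.9·10.5 = 41.475
(b) Hypotenuse c = √(7.9² + 10.5²) = √172.66 = 13.14
    Area = ½·c·h_c  →  h_c = 2·Area/c = 2·41.475/13.14 = 6.313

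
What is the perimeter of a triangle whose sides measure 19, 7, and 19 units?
Perimeter = sum of all sides
Perimeter = 19 + 7 + 19
Perimeter = 45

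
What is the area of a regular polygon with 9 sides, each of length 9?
For a regular 9-gon with side length s = 9:
Apothem a = s / (2*tan(pi/9)) = 9 / (2*tan(pi/9)) ≈ 12.3636
Perimeter P = 9 * 9 = 81
Area = (1/2) * P * a = (1/2) * 81 * 12.3636 = 500.73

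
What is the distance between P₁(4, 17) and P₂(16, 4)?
Using the distance formula: d = sqrt((x₂-x₁)² + (y₂-y₁)²)
dx = 16 - 4 = 12
dy = 4 - 17 = -13
d = sqrt(12² + (-13)²) = sqrt(144 + 169) = sqrt(313) = 17.69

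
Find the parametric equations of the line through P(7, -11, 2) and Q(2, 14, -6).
Direction vector d = Q - P = (-5, 25, -8)
x = 7 - 5t, y = -11 + 25t, z = 2 - 8t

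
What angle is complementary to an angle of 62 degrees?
Complementary angles sum to 90 degrees.
Other angle = 90 - 62
Other angle = 28 degrees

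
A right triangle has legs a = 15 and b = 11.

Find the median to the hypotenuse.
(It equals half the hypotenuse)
Hypotenuse c = √(15² + 11²) = √346 = 18.6011
Median to hypotenuse = c/2 = 9.301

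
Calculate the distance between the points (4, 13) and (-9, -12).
Using the distance formula: d = sqrt((x₂-x₁)² + (y₂-y₁)²)
dx = (-9) - 4 = -13
dy = (-12) - 13 = -25
d = sqrt((-13)² + (-25)²) = sqrt(169 + 625) = sqrt(794) = 28.18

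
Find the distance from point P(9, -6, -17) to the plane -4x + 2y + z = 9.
d = |(-4)(9) + 2(-6) + 1(-17) - (9)| / √((-4)² + 2² + 1²) = 74/√21 = 16.15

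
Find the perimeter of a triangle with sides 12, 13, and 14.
Perimeter = sum of all sides
Perimeter = 12 + 13 + 14
Perimeter = 39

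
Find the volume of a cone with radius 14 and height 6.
Volume = (1/3) * pi * r² * h
Volume = (1/3) * pi * 14² * 6
Volume = (1/3) * pi * 196 * 6
Volume = (1/3) * pi * 1176
Volume = 1231.50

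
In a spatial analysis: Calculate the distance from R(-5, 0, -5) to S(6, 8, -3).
d = √[(11)² + (8)² + (2)²] = √189 = 13.75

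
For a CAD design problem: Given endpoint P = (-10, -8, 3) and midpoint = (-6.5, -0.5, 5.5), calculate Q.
Q = (2×(-6.5) - (-10), 2×(-0.5) - (-8), 2×5.5 - 3) = (-3, 7, 8)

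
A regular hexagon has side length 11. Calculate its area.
For a regular 6-gon with side length s = 11:
Apothem a = s / (2*tan(pi/6)) = 11 / (2*tan(pi/6)) ≈ 9.5263
Perimeter P = 6 * 11 = 66
Area = (1/2) * P * a = (1/2) * 66 * 9.5263 = 314.37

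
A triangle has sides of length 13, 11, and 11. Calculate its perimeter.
Perimeter = sum of all sides
Perimeter = 13 + 11 + 11
Perimeter = 35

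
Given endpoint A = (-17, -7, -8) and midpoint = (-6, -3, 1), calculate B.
B = (2×(-6) - (-17), 2×(-3) - (-7), 2×1 - (-8)) = (5, 1, 10)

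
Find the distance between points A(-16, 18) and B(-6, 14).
Using the distance formula: d = sqrt((x₂-x₁)² + (y₂-y₁)²)
dx = (-6) - (-16) = 10
dy = 14 - 18 = -4
d = sqrt(10² + (-4)²) = sqrt(100 + 16) = sqrt(116) = 10.77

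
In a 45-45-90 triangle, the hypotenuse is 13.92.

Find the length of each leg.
In a 45-45-90 triangle, hypotenuse = leg·√2  →  leg = hypotenuse/√2
leg = 13.92/√2 = 9.843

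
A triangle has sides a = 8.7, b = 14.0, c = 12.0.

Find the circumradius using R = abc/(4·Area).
s = (a+b+c)/2 = 17.35
Area = √(s(s-a)(s-b)(s-c)) = √(17.35·8.65·3.35·5.35) = 51.8629
R = abc/(4·Area) = (8.7·14.0·12.0)/(4·51.8629) = 1461.6/207.4516 = 7.045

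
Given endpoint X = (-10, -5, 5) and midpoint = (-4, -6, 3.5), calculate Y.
Y = (2×(-4) - (-10), 2×(-6) - (-5), 2×3.5 - 5) = (2, -7, 2)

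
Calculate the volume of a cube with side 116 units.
Volume = s³
Volume = 116³
Volume = 1560896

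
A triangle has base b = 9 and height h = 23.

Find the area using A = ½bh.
A = ½·9·23 = 103.5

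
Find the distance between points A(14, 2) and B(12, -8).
Using the distance formula: d = sqrt((x₂-x₁)² + (y₂-y₁)²)
dx = 12 - 14 = -2
dy = (-8) - 2 = -10
d = sqrt((-2)² + (-10)²) = sqrt(4 + 100) = sqrt(104) = 10.20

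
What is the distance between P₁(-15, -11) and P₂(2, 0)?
Using the distance formula: d = sqrt((x₂-x₁)² + (y₂-y₁)²)
dx = 2 - (-15) = 17
dy = 0 - (-11) = 11
d = sqrt(17² + 11²) = sqrt(289 + 121) = sqrt(410) = 20.25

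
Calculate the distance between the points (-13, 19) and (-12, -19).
Using the distance formula: d = sqrt((x₂-x₁)² + (y₂-y₁)²)
dx = (-12) - (-13) = 1
dy = (-19) - 19 = -38
d = sqrt(1² + (-38)²) = sqrt(1 + 1444) = sqrt(1445) = 38.01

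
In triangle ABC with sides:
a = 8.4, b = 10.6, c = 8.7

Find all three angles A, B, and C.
By the law of cosines:
cos(A) = (b² + c² - a²)/(2bc) = 0.637009  →  A = 50.43°
cos(B) = (a² + c² - b²)/(2ac) = 0.231869  →  B = 76.59°
cos(C) = (a² + b² - c²)/(2ab) = 0.602145  →  C = 52.98°
Check: A + B + C = 180.0° ✓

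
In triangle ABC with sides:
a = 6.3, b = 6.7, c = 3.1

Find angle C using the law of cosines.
cos(C) = (a² + b² - c²)/(2ab)
cos(C) = (6.3² + 6.7² - 3.1²)/(2·6.3·6.7) = 74.97/84.42 = 0.888060
C = arccos(0.888060) = 27.37°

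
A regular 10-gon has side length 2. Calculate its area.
For a regular 10-gon with side length s = 2:
Apothem a = s / (2*tan(pi/10)) = 2 / (2*tan(pi/10)) ≈ 3.0777
Perimeter P = 10 * 2 = 20
Area = (1/2) * P * a = (1/2) * 20 * 3.0777 = 30.78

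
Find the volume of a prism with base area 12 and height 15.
Volume = base area * height
Volume = 12 * 15
Volume = 180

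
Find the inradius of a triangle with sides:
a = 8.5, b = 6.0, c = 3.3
s = (a+b+c)/2 = (8.5+6.0+3.3)/2 = 8.9
Area = √(s(s-a)(s-b)(s-c)) = √(8.9·0.4·2.9·5.6) = 7.60358
r = Area/s = 7.60358/8.9 = 0.8543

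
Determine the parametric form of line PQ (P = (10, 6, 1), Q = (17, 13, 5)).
Direction vector d = Q - P = (7, 7, 4)
x = 10 + 7t, y = 6 + 7t, z = 1 + 4t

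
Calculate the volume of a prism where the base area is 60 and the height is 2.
Volume = base area * height
Volume = 60 * 2
Volume = 120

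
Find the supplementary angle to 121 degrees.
Supplementary angles sum to 180 degrees.
Other angle = 180 - 121
Other angle = 59 degrees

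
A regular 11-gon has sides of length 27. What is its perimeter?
Perimeter = number of sides * side length
Perimeter = 11 * 27
Perimeter = 297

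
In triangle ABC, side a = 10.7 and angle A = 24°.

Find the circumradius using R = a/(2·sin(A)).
R = a/(2·sin(A)) = 10.7/(2·sin(24°))
R = 10.7/(2·0.406737) = 10.7/0.813473 = 13.15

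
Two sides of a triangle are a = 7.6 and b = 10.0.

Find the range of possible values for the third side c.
By the triangle inequality: |a - b| < c < a + b
|7.6 - 10.0| < c < 7.6 + 10.0
2.4 < c < 17.6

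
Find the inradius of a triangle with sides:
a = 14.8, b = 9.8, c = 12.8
s = (a+b+c)/2 = (14.8+9.8+12.8)/2 = 18.7
Area = √(s(s-a)(s-b)(s-c)) = √(18.7·3.9·8.9·5.9) = 61.8834
r = Area/s = 61.8834/18.7 = 3.309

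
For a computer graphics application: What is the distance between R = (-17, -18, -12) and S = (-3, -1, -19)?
d = √[(14)² + (17)² + (-7)²] = √534 = 23.11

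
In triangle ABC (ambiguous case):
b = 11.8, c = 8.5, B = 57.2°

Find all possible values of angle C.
sin(C)/c = sin(B)/b  →  sin(C) = c·sin(B)/b = 8.5·sin(57.2°)/11.8 = 0.605493
C₁ = arcsin(0.605493) = 37.26°,  C₂ = 180° - C₁ = 142.74°
Check C₂: A = 180° - 57.2° - 142.74° = -19.94° ≤ 0, rejected
C = 37.26° (one solution)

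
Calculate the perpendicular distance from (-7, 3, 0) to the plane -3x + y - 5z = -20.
d = |(-3)(-7) + 1(3) + (-5)(0) - (-20)| / √((-3)² + 1² + (-5)²) = 44/√35 = 7.437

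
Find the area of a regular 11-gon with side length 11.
For a regular 11-gon with side length s = 11:
Apothem a = s / (2*tan(pi/11)) = 11 / (2*tan(pi/11)) ≈ 18.7313
Perimeter P = 11 * 11 = 121
Area = (1/2) * P * a = (1/2) * 121 * 18.7313 = 1133.24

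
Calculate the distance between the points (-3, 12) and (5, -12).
Using the distance formula: d = sqrt((x₂-x₁)² + (y₂-y₁)²)
dx = 5 - (-3) = 8
dy = (-12) - 12 = -24
d = sqrt(8² + (-24)²) = sqrt(64 + 576) = sqrt(640) = 25.30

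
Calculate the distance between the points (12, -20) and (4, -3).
Using the distance formula: d = sqrt((x₂-x₁)² + (y₂-y₁)²)
dx = 4 - 12 = -8
dy = (-3) - (-20) = 17
d = sqrt((-8)² + 17²) = sqrt(64 + 289) = sqrt(353) = 18.79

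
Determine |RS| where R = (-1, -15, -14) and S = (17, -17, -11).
d = √[(18)² + (-2)² + (3)²] = √337 = 18.36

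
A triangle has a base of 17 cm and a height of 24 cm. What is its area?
Area = (1/2) * base * height
Area = (1/2) * 17 * 24
Area = 204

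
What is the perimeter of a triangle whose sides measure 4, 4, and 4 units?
Perimeter = sum of all sides
Perimeter = 4 + 4 + 4
Perimeter = 12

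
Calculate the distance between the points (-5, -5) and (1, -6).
Using the distance formula: d = sqrt((x₂-x₁)² + (y₂-y₁)²)
dx = 1 - (-5) = 6
dy = (-6) - (-5) = -1
d = sqrt(6² + (-1)²) = sqrt(36 + 1) = sqrt(37) = 6.08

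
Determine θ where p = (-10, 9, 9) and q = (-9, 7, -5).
p·q = 108, |p|² = 262, |q|² = 155
cos θ = 108/√40610 ≈ 0.5359
θ ≈ 57.59°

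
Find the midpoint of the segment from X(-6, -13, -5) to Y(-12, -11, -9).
Midpoint = ((-6-12)/2, (-13-11)/2, (-5-9)/2) = (-9, -12, -7)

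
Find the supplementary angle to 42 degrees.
Supplementary angles sum to 180 degrees.
Other angle = 180 - 42
Other angle = 138 degrees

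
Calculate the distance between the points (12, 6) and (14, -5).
Using the distance formula: d = sqrt((x₂-x₁)² + (y₂-y₁)²)
dx = 14 - 12 = 2
dy = (-5) - 6 = -11
d = sqrt(2² + (-11)²) = sqrt(4 + 121) = sqrt(125) = 11.18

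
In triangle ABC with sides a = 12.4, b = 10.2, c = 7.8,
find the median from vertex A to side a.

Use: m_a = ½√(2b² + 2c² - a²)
m_a = ½√(2·10.2² + 2·7.8² - 12.4²)
m_a = ½√(208.08 + 121.68 - 153.76) = ½√176 = 6.633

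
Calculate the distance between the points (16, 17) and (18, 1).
Using the distance formula: d = sqrt((x₂-x₁)² + (y₂-y₁)²)
dx = 18 - 16 = 2
dy = 1 - 17 = -16
d = sqrt(2² + (-16)²) = sqrt(4 + 256) = sqrt(260) = 16.12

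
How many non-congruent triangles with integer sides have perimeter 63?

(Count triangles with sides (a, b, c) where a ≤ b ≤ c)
With a ≤ b ≤ c and a + b + c = 63, the triangle inequality a + b > c gives c < 63/2, so c ≤ 31.
Iterate a from 1 to ⌊p/3⌋ = 21; for each a, b ranges from a to ⌊(p−a)/2⌋ with c = p − a − b, keeping only c ≥ b.
Triples: (1, 31, 31), (2, 30, 31), (3, 29, 31), …
Count = 91 triangles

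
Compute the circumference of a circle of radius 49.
Circumference = 2 * pi * r
Circumference = 2 * pi * 49
Circumference = 307.88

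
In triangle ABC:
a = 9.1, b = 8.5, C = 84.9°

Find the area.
Using A = ½ab·sin(C):
A = ½·9.1·8.5·sin(84.9°) = ½·77.35·0.996041 = 38.52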